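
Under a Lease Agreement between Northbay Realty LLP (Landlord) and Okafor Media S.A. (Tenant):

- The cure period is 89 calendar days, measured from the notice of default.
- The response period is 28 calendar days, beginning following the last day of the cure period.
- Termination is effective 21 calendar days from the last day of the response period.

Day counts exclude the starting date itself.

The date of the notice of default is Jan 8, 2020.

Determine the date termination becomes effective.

May 25, 2020

Adding 89 calendar days to Jan 8, 2020 gives Apr 6, 2020, which is the last day of the cure period.
The last day of the response period: Apr 6, 2020 + 28 days = May 4, 2020.
The date termination becomes effective: 21 calendar days after May 4, 2020 is May 25, 2020.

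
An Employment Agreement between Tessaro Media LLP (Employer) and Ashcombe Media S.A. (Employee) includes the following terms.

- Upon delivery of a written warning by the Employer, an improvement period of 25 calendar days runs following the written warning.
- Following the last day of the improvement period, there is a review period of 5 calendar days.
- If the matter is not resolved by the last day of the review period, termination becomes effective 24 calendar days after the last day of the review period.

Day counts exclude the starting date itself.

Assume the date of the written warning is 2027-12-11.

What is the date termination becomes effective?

2028-02-03

The last day of the improvement period: 25 calendar days after 2027-12-11 is 2028-01-05.
The last day of the review period: 5 calendar days after 2028-01-05 is 2028-01-10.
The date termination becomes effective: 2028-01-10 + 24 days = 2028-02-03.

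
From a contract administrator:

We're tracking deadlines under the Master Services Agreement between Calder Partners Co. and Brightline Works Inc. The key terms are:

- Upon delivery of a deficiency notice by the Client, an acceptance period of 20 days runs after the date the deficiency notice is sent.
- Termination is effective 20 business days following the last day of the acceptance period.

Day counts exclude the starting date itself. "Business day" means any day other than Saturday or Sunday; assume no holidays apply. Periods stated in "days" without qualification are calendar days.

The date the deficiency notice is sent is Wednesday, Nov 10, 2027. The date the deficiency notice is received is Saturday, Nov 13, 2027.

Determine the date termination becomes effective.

The last day of the acceptance period: 20 calendar days after Nov 10, 2027 is Nov 30, 2027.
The date termination becomes effective: 20 business days after Tuesday, Nov 30, 2027, skipping weekends — Dec 1, Dec 2, Dec 3, Dec 6, …, Dec 24, Dec 27, Dec 28 — lands on Tuesday, Dec 28, 2027.

Dec 28, 2027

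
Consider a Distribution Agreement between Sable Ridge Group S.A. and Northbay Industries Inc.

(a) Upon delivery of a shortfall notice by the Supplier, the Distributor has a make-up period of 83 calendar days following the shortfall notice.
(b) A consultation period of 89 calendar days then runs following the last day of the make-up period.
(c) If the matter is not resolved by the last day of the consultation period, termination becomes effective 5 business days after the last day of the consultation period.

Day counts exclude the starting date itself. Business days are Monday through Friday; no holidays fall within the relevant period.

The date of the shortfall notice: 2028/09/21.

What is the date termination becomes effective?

2029/03/19

The last day of the make-up period: 2028/09/21 + 83 days = 2028/12/13.
The last day of the consultation period: 2028/12/13 + 89 days = 2029/03/12.
The date termination becomes effective: 5 business days after Monday, 2029/03/12, skipping weekends — Mar 13, Mar 14, Mar 15, Mar 16, Mar 19 — lands on Monday, 2029/03/19.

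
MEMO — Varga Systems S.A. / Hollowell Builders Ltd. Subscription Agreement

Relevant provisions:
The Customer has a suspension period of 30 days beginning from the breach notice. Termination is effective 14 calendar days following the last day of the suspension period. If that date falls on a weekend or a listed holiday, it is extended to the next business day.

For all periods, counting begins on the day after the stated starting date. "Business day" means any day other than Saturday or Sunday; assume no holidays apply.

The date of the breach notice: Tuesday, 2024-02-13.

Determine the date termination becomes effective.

Adding 30 calendar days to 2024-02-13 gives 2024-03-14, which is the last day of the suspension period.
The date termination becomes effective: 2024-03-14 + 14 days = 2024-03-28. 2024-03-28 is a Thursday, so no roll-forward applies.

2024-03-28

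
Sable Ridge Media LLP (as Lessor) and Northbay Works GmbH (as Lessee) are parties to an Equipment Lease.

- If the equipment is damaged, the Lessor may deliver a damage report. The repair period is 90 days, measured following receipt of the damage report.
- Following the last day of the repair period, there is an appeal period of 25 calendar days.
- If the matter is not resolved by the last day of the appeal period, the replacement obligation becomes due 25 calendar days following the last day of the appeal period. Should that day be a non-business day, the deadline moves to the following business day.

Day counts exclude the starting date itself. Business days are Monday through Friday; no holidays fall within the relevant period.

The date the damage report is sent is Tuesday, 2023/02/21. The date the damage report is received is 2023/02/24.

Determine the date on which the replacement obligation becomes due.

The last day of the repair period: 2023/02/24 + 90 days = 2023/05/25.
The last day of the appeal period: 25 calendar days after 2023/05/25 is 2023/06/19.
The date on which the replacement obligation becomes due: 2023/06/19 + 25 days = 2023/07/14. 2023/07/14 is a Friday, so no roll-forward applies.

2023/07/14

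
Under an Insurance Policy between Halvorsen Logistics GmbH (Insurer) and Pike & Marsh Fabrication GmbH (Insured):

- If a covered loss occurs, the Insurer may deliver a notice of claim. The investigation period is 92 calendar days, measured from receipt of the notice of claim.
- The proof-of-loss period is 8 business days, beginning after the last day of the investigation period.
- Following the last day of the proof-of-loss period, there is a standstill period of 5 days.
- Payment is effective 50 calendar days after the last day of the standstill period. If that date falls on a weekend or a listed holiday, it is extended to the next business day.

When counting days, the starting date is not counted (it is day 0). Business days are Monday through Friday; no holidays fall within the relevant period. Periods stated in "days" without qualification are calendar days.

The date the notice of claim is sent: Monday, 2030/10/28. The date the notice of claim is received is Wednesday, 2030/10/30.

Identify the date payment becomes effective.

Adding 92 calendar days to 2030/10/30 gives 2031/01/30, which is the last day of the investigation period.
The last day of the proof-of-loss period: counting 8 business days from Thursday, 2031/01/30 (Jan 31, Feb 3, Feb 4, Feb 5, Feb 6, Feb 7, Feb 10, Feb 11, skipping weekends) reaches Tuesday, 2031/02/11.
The last day of the standstill period: 5 calendar days after 2031/02/11 is 2031/02/16.
The date payment becomes effective: 2031/02/16 + 50 days = 2031/04/07. 2031/04/07 is a Monday, so no roll-forward applies.

2031/04/07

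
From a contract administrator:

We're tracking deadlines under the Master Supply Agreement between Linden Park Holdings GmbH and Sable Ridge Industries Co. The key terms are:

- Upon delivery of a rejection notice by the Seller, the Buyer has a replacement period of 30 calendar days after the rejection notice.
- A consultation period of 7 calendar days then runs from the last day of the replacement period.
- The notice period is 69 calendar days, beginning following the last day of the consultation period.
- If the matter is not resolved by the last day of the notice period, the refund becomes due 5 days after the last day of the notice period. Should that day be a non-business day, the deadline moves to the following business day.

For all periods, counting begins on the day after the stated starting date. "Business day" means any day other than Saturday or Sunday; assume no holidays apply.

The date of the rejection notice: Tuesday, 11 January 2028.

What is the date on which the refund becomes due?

The last day of the replacement period: 11 January 2028 + 30 days = 10 February 2028.
The last day of the consultation period: 7 calendar days after 10 February 2028 is 17 February 2028.
The last day of the notice period: 17 February 2028 + 69 days = 26 April 2028.
The date on which the refund becomes due: 26 April 2028 + 5 days = 1 May 2028. 1 May 2028 is a Monday, so no roll-forward applies.

1 May 2028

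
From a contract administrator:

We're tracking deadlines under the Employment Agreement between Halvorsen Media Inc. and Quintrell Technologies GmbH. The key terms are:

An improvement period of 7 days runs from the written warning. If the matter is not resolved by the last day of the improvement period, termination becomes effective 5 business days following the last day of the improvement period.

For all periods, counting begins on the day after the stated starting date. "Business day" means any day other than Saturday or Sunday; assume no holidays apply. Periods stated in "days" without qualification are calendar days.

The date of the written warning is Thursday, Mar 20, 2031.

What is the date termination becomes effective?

The last day of the improvement period: 7 calendar days after Mar 20, 2031 is Mar 27, 2031.
From Thursday, Mar 27, 2031, 5 business days (Mar 28, Mar 31, Apr 1, Apr 2, Apr 3, skipping weekends) brings us to Thursday, Apr 3, 2031, which is the date termination becomes effective.

Apr 3, 2031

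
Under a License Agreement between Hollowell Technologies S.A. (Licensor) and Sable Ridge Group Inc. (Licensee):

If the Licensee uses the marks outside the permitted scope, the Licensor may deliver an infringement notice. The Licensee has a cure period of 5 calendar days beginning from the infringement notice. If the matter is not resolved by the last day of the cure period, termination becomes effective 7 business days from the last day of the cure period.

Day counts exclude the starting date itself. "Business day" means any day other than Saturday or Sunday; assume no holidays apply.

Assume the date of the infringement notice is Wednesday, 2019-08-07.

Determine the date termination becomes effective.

Adding 5 calendar days to 2019-08-07 gives 2019-08-12, which is the last day of the cure period.
From Monday, 2019-08-12, 7 business days (Aug 13, Aug 14, Aug 15, Aug 16, Aug 19, Aug 20, Aug 21, skipping weekends) brings us to Wednesday, 2019-08-21, which is the date termination becomes effective.

2019-08-21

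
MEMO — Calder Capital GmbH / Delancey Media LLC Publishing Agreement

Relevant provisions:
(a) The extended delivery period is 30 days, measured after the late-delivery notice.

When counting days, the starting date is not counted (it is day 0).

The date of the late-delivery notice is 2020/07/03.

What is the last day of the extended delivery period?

Adding 30 calendar days to 2020/07/03 gives 2020/08/02, which is the last day of the extended delivery period.

2020/08/02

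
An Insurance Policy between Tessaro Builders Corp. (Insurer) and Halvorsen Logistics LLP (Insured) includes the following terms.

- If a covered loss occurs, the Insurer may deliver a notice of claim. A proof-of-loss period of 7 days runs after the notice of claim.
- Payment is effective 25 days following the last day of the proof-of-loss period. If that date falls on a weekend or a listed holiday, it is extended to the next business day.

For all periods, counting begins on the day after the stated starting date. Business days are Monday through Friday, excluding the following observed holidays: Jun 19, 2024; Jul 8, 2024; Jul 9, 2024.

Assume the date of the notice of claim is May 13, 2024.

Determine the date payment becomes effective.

Jun 14, 2024

The last day of the proof-of-loss period: 7 calendar days after May 13, 2024 is May 20, 2024.
The date payment becomes effective: 25 calendar days after May 20, 2024 is Jun 14, 2024. Jun 14, 2024 is a Friday and is not a listed holiday, so no roll-forward applies.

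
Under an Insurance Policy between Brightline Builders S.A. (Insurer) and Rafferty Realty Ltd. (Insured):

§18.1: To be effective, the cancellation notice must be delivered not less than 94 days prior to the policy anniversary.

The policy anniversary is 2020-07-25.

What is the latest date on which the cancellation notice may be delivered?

2020-04-22

Counting back 94 calendar days from 2020-07-25 gives 2020-04-22.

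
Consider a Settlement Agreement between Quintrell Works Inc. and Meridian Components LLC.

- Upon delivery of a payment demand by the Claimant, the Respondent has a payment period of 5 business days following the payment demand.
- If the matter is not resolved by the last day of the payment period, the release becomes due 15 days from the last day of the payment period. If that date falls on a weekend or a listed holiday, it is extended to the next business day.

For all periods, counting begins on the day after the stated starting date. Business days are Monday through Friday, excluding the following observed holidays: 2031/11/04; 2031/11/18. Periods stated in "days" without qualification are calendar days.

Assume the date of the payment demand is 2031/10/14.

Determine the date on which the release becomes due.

The last day of the payment period: 5 business days after Tuesday, 2031/10/14, skipping weekends — Oct 15, Oct 16, Oct 17, Oct 20, Oct 21 — lands on Tuesday, 2031/10/21.
The date on which the release becomes due: 2031/10/21 + 15 days = 2031/11/05. 2031/11/05 is a Wednesday and is not a listed holiday, so no roll-forward applies.

2031/11/05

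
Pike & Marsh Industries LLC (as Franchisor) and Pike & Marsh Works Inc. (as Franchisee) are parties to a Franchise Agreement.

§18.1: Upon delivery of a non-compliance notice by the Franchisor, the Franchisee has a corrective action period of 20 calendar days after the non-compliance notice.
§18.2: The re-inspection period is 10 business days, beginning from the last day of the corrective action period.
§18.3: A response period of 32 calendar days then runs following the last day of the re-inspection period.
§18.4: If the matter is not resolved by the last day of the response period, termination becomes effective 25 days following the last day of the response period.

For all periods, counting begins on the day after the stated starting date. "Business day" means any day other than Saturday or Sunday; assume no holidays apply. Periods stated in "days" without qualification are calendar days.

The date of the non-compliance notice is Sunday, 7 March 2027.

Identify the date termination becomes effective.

5 June 2027

The last day of the corrective action period: 7 March 2027 + 20 days = 27 March 2027.
The last day of the re-inspection period: counting 10 business days from Saturday, 27 March 2027 (Mar 29, Mar 30, Mar 31, Apr 1, Apr 2, Apr 5, Apr 6, Apr 7, Apr 8, Apr 9, skipping weekends) reaches Friday, 9 April 2027.
The last day of the response period: 9 April 2027 + 32 days = 11 May 2027.
The date termination becomes effective: 25 calendar days after 11 May 2027 is 5 June 2027.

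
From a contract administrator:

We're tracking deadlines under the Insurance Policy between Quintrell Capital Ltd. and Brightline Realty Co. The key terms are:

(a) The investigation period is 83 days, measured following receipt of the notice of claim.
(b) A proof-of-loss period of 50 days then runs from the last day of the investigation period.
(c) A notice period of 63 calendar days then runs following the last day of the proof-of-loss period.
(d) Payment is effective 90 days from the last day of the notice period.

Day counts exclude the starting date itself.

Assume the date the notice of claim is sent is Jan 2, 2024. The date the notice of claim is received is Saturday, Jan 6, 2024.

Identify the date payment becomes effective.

Oct 18, 2024

The last day of the investigation period: 83 calendar days after Jan 6, 2024 is Mar 29, 2024.
The last day of the proof-of-loss period: 50 calendar days after Mar 29, 2024 is May 18, 2024.
The last day of the notice period: May 18, 2024 + 63 days = Jul 20, 2024.
Adding 90 calendar days to Jul 20, 2024 gives Oct 18, 2024, which is the date payment becomes effective.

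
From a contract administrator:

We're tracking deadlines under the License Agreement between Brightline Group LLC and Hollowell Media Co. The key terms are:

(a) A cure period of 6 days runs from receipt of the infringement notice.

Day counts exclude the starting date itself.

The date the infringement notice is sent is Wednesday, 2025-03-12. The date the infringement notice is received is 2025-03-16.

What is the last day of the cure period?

The last day of the cure period: 2025-03-16 + 6 days = 2025-03-22.

2025-03-22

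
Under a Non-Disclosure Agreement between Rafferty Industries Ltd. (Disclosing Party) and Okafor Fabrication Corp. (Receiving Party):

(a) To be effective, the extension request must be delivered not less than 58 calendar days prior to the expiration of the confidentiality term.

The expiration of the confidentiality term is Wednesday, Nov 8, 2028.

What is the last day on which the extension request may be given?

Sep 11, 2028

Counting back 58 calendar days from Nov 8, 2028 gives Sep 11, 2028.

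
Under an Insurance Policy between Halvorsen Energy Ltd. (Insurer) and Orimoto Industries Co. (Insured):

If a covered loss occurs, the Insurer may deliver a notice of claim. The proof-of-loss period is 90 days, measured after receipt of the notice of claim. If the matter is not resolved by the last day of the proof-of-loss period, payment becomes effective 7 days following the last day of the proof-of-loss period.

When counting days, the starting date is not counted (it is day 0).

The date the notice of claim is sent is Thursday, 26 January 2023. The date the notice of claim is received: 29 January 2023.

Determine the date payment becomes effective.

6 May 2023

Adding 90 calendar days to 29 January 2023 gives 29 April 2023, which is the last day of the proof-of-loss period.
The date payment becomes effective: 7 calendar days after 29 April 2023 is 6 May 2023.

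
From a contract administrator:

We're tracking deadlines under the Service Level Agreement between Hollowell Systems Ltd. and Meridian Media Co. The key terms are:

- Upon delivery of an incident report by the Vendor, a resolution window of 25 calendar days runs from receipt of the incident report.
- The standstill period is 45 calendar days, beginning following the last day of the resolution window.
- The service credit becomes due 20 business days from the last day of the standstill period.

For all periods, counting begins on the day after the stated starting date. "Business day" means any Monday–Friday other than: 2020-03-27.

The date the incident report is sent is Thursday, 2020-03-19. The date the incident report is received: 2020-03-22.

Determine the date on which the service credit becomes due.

2020-06-26

The last day of the resolution window: 2020-03-22 + 25 days = 2020-04-16.
The last day of the standstill period: 2020-04-16 + 45 days = 2020-05-31.
The date on which the service credit becomes due: 20 business days after Sunday, 2020-05-31, skipping weekends — Jun 1, Jun 2, Jun 3, Jun 4, …, Jun 24, Jun 25, Jun 26 — lands on Friday, 2020-06-26.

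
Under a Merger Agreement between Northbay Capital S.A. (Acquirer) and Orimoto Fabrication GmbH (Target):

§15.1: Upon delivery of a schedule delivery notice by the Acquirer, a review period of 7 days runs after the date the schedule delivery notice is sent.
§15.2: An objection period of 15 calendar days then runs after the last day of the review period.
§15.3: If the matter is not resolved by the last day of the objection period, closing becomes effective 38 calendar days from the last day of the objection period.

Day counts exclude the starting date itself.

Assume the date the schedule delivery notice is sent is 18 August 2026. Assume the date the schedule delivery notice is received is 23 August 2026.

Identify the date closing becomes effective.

17 October 2026

The last day of the review period: 7 calendar days after 18 August 2026 is 25 August 2026.
Adding 15 calendar days to 25 August 2026 gives 9 September 2026, which is the last day of the objection period.
The date closing becomes effective: 38 calendar days after 9 September 2026 is 17 October 2026.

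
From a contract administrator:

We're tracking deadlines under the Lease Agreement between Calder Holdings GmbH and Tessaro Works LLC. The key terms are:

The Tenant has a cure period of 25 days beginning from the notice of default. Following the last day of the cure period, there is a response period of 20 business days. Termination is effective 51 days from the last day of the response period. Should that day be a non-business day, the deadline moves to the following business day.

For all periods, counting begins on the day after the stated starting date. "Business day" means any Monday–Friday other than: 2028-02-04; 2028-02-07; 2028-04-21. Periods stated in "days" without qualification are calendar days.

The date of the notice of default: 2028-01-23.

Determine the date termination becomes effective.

Adding 25 calendar days to 2028-01-23 gives 2028-02-17, which is the last day of the cure period.
The last day of the response period: 20 business days after Thursday, 2028-02-17, skipping weekends — Feb 18, Feb 21, Feb 22, Feb 23, …, Mar 14, Mar 15, Mar 16 — lands on Thursday, 2028-03-16.
The date termination becomes effective: 2028-03-16 + 51 days = 2028-05-06. That falls on a Saturday, so it rolls to the next business day, Monday, 2028-05-08.

2028-05-08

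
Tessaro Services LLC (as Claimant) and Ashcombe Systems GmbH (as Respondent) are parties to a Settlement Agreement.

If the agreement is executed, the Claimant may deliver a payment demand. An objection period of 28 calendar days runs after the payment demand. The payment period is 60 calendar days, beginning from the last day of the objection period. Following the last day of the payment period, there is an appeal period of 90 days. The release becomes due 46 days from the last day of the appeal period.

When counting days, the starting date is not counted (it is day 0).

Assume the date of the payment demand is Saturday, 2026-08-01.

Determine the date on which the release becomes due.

Adding 28 calendar days to 2026-08-01 gives 2026-08-29, which is the last day of the objection period.
The last day of the payment period: 2026-08-29 + 60 days = 2026-10-28.
Adding 90 calendar days to 2026-10-28 gives 2027-01-26, which is the last day of the appeal period.
The date on which the release becomes due: 46 calendar days after 2027-01-26 is 2027-03-13.

2027-03-13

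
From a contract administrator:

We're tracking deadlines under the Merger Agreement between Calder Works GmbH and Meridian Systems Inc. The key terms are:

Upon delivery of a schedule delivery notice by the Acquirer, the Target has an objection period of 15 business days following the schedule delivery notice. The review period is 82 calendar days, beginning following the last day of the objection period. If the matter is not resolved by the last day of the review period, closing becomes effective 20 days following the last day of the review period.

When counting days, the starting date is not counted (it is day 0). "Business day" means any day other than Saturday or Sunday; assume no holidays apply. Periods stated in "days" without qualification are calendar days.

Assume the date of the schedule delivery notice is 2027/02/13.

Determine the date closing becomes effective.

The last day of the objection period: counting 15 business days from Saturday, 2027/02/13 (Feb 15, Feb 16, Feb 17, Feb 18, …, Mar 3, Mar 4, Mar 5, skipping weekends) reaches Friday, 2027/03/05.
The last day of the review period: 2027/03/05 + 82 days = 2027/05/26.
Adding 20 calendar days to 2027/05/26 gives 2027/06/15, which is the date closing becomes effective.

2027/06/15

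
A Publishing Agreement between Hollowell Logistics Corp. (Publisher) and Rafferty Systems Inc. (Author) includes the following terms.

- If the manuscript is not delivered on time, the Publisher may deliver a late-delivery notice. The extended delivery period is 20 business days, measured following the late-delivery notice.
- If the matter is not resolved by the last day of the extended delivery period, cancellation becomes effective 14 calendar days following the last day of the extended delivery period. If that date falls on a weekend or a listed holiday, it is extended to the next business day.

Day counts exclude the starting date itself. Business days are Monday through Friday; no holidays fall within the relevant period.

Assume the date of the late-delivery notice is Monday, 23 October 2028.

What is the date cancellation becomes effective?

4 December 2028

From Monday, 23 October 2028, 20 business days (Oct 24, Oct 25, Oct 26, Oct 27, …, Nov 16, Nov 17, Nov 20, skipping weekends) brings us to Monday, 20 November 2028, which is the last day of the extended delivery period.
The date cancellation becomes effective: 20 November 2028 + 14 days = 4 December 2028. 4 December 2028 is a Monday, so no roll-forward applies.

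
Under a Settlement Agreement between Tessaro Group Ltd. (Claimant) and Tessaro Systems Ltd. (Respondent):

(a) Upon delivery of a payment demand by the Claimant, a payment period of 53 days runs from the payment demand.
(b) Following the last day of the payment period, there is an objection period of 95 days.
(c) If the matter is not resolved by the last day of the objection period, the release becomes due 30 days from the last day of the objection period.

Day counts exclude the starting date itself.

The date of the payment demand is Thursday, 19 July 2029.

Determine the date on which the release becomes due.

13 January 2030

Adding 53 calendar days to 19 July 2029 gives 10 September 2029, which is the last day of the payment period.
The last day of the objection period: 95 calendar days after 10 September 2029 is 14 December 2029.
The date on which the release becomes due: 30 calendar days after 14 December 2029 is 13 January 2030.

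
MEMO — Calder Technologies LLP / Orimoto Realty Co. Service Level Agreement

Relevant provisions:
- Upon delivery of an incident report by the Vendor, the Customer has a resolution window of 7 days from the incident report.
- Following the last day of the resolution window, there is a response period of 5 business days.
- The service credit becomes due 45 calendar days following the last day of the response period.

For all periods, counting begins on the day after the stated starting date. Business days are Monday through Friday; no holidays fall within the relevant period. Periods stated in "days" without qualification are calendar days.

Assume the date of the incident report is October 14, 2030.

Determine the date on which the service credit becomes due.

The last day of the resolution window: October 14, 2030 + 7 days = October 21, 2030.
The last day of the response period: 5 business days after Monday, October 21, 2030, skipping weekends — Oct 22, Oct 23, Oct 24, Oct 25, Oct 28 — lands on Monday, October 28, 2030.
The date on which the service credit becomes due: October 28, 2030 + 45 days = December 12, 2030.

December 12, 2030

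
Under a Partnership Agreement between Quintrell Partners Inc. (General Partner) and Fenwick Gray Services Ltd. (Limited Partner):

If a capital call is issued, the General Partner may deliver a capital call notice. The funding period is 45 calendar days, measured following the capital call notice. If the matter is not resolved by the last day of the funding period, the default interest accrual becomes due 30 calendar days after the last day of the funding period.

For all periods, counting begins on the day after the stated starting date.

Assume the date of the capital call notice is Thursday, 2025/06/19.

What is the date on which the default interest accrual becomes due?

2025/09/02

Adding 45 calendar days to 2025/06/19 gives 2025/08/03, which is the last day of the funding period.
The date on which the default interest accrual becomes due: 2025/08/03 + 30 days = 2025/09/02.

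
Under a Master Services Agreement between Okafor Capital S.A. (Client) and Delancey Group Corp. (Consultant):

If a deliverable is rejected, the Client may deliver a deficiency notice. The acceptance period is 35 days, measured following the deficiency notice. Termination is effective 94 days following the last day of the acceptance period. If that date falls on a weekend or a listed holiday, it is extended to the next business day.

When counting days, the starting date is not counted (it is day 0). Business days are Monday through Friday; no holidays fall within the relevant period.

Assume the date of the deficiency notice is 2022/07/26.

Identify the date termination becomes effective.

2022/12/02

The last day of the acceptance period: 35 calendar days after 2022/07/26 is 2022/08/30.
The date termination becomes effective: 94 calendar days after 2022/08/30 is 2022/12/02. 2022/12/02 is a Friday, so no roll-forward applies.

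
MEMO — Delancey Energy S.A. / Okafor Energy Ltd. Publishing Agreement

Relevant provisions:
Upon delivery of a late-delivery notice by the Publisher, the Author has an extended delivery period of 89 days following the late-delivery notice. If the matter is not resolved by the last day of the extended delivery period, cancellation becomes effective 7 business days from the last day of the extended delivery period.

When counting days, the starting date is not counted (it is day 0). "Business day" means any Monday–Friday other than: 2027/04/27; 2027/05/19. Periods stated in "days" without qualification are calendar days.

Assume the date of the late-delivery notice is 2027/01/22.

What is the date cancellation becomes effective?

2027/05/03

The last day of the extended delivery period: 2027/01/22 + 89 days = 2027/04/21.
From Wednesday, 2027/04/21, 7 business days (Apr 22, Apr 23, Apr 26, Apr 28, Apr 29, Apr 30, May 3, skipping weekends and the listed holiday on Apr 27) brings us to Monday, 2027/05/03, which is the date cancellation becomes effective.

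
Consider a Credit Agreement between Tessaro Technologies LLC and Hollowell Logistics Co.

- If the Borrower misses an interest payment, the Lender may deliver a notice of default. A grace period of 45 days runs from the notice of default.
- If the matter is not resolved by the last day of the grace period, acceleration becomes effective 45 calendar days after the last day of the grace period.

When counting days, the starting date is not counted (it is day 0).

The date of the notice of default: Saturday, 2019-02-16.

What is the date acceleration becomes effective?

2019-05-17

The last day of the grace period: 45 calendar days after 2019-02-16 is 2019-04-02.
The date acceleration becomes effective: 2019-04-02 + 45 days = 2019-05-17.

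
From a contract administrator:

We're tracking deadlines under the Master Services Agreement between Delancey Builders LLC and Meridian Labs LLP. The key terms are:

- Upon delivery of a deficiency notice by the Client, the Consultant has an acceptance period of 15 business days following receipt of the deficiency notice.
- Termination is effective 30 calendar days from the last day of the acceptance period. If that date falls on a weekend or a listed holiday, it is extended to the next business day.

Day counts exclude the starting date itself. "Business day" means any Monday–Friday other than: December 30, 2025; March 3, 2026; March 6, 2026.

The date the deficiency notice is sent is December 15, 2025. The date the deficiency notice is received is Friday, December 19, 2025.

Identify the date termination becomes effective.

February 11, 2026

From Friday, December 19, 2025, 15 business days (Dec 22, Dec 23, Dec 24, Dec 25, …, Jan 8, Jan 9, Jan 12, skipping weekends and the listed holiday on Dec 30) brings us to Monday, January 12, 2026, which is the last day of the acceptance period.
The date termination becomes effective: 30 calendar days after January 12, 2026 is February 11, 2026. February 11, 2026 is a Wednesday and is not a listed holiday, so no roll-forward applies.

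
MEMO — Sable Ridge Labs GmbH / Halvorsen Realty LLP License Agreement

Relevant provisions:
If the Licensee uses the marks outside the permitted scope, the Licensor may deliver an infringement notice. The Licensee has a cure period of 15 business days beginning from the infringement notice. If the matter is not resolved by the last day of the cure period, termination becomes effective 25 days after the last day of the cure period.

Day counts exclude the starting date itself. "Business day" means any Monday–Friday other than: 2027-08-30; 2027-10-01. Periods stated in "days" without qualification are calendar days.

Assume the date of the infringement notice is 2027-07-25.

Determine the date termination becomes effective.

The last day of the cure period: counting 15 business days from Sunday, 2027-07-25 (Jul 26, Jul 27, Jul 28, Jul 29, …, Aug 11, Aug 12, Aug 13, skipping weekends) reaches Friday, 2027-08-13.
The date termination becomes effective: 2027-08-13 + 25 days = 2027-09-07.

2027-09-07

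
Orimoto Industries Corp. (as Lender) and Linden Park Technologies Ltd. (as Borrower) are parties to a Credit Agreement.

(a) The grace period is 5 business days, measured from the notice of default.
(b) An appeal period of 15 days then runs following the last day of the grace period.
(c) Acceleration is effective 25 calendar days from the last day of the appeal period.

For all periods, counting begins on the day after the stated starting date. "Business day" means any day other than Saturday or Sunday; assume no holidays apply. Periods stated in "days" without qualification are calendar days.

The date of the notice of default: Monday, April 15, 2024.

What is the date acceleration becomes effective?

From Monday, April 15, 2024, 5 business days (Apr 16, Apr 17, Apr 18, Apr 19, Apr 22, skipping weekends) brings us to Monday, April 22, 2024, which is the last day of the grace period.
The last day of the appeal period: 15 calendar days after April 22, 2024 is May 7, 2024.
The date acceleration becomes effective: May 7, 2024 + 25 days = June 1, 2024.

June 1, 2024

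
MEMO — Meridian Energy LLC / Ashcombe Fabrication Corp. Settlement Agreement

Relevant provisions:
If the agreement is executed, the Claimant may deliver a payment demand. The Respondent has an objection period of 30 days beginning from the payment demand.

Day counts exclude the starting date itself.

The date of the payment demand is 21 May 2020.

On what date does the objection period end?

The last day of the objection period: 21 May 2020 + 30 days = 20 June 2020.

20 June 2020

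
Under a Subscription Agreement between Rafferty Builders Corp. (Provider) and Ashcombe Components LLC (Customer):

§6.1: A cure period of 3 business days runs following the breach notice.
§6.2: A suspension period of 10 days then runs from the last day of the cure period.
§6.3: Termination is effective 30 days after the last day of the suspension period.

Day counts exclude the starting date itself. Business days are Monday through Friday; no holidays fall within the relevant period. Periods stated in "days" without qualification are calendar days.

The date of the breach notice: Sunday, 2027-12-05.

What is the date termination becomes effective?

2028-01-17

The last day of the cure period: 3 business days after Sunday, 2027-12-05, skipping weekends — Dec 6, Dec 7, Dec 8 — lands on Wednesday, 2027-12-08.
Adding 10 calendar days to 2027-12-08 gives 2027-12-18, which is the last day of the suspension period.
The date termination becomes effective: 30 calendar days after 2027-12-18 is 2028-01-17.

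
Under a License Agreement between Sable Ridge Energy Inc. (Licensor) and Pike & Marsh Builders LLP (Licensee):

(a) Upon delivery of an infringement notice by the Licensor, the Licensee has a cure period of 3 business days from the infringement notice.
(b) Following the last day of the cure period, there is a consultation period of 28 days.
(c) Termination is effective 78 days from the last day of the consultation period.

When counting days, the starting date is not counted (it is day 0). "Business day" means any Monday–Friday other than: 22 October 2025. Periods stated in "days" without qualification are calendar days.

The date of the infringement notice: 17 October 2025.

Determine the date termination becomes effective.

From Friday, 17 October 2025, 3 business days (Oct 20, Oct 21, Oct 23, skipping weekends and the listed holiday on Oct 22) brings us to Thursday, 23 October 2025, which is the last day of the cure period.
Adding 28 calendar days to 23 October 2025 gives 20 November 2025, which is the last day of the consultation period.
The date termination becomes effective: 78 calendar days after 20 November 2025 is 6 February 2026.

6 February 2026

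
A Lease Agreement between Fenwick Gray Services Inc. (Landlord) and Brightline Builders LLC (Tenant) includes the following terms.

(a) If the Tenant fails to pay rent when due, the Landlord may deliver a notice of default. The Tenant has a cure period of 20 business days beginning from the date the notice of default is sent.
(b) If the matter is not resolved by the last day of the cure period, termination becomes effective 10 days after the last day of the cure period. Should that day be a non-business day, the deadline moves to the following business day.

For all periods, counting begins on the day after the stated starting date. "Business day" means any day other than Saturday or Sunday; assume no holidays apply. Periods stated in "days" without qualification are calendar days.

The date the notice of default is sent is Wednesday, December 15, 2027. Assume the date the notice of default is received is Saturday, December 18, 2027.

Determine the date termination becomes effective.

The last day of the cure period: 20 business days after Wednesday, December 15, 2027, skipping weekends — Dec 16, Dec 17, Dec 20, Dec 21, …, Jan 10, Jan 11, Jan 12 — lands on Wednesday, January 12, 2028.
Adding 10 calendar days to January 12, 2028 gives January 22, 2028, which is the date termination becomes effective. That falls on a Saturday, so it rolls to the next business day, Monday, January 24, 2028.

January 24, 2028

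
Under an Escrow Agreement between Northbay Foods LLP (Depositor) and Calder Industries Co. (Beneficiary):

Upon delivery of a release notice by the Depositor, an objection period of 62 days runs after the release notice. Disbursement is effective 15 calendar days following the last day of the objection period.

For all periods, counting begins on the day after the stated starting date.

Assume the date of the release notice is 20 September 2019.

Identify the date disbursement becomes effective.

The last day of the objection period: 20 September 2019 + 62 days = 21 November 2019.
The date disbursement becomes effective: 15 calendar days after 21 November 2019 is 6 December 2019.

6 December 2019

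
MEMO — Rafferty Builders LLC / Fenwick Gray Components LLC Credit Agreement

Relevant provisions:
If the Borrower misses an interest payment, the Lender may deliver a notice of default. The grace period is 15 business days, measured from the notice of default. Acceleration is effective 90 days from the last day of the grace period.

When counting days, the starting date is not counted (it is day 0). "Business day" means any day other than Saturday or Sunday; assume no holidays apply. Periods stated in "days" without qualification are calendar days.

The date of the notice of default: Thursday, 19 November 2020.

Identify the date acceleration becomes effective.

10 March 2021

The last day of the grace period: 15 business days after Thursday, 19 November 2020, skipping weekends — Nov 20, Nov 23, Nov 24, Nov 25, …, Dec 8, Dec 9, Dec 10 — lands on Thursday, 10 December 2020.
Adding 90 calendar days to 10 December 2020 gives 10 March 2021, which is the date acceleration becomes effective.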